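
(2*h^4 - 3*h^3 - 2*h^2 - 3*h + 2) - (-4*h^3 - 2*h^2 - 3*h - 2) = 2*h^4 + h^3 + 4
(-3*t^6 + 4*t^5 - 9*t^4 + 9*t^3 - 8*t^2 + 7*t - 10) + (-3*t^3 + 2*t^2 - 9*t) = -3*t^6 + 4*t^5 - 9*t^4 + 6*t^3 - 6*t^2 - 2*t - 10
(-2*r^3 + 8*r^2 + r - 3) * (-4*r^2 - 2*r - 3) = 8*r^5 - 28*r^4 - 14*r^3 - 14*r^2 + 3*r + 9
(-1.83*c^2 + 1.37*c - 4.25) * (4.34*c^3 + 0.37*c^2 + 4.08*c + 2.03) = -7.9422*c^5 + 5.2687*c^4 - 25.4045*c^3 + 0.302200000000001*c^2 - 14.5589*c - 8.6275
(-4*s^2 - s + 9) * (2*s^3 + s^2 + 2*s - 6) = -8*s^5 - 6*s^4 + 9*s^3 + 31*s^2 + 24*s - 54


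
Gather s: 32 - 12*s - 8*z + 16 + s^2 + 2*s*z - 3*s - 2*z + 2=s^2 + s*(2*z - 15) - 10*z + 50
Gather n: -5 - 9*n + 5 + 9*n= 0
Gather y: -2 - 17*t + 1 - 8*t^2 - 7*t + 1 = -8*t^2 - 24*t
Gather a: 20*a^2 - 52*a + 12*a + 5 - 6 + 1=20*a^2 - 40*a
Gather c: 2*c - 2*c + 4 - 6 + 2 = 0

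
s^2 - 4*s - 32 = (s - 8)*(s + 4)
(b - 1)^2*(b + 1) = b^3 - b^2 - b + 1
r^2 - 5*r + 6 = (r - 3)*(r - 2)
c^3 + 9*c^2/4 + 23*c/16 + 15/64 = (c + 1/4)*(c + 3/4)*(c + 5/4)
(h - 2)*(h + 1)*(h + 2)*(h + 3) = h^4 + 4*h^3 - h^2 - 16*h - 12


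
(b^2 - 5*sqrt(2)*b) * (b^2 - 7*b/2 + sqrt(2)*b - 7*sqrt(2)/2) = b^4 - 4*sqrt(2)*b^3 - 7*b^3/2 - 10*b^2 + 14*sqrt(2)*b^2 + 35*b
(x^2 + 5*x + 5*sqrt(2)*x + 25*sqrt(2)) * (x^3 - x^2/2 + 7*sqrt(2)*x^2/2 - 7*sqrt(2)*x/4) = x^5 + 9*x^4/2 + 17*sqrt(2)*x^4/2 + 65*x^3/2 + 153*sqrt(2)*x^3/4 - 85*sqrt(2)*x^2/4 + 315*x^2/2 - 175*x/2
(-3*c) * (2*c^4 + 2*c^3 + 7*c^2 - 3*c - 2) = -6*c^5 - 6*c^4 - 21*c^3 + 9*c^2 + 6*c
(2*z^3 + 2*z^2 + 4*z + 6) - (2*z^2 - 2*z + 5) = 2*z^3 + 6*z + 1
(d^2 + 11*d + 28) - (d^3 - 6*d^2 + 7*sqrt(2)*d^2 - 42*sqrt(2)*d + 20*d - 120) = -d^3 - 7*sqrt(2)*d^2 + 7*d^2 - 9*d + 42*sqrt(2)*d + 148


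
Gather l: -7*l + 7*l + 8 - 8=0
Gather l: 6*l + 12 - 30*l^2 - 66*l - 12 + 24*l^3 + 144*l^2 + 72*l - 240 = 24*l^3 + 114*l^2 + 12*l - 240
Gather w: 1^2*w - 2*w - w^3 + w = -w^3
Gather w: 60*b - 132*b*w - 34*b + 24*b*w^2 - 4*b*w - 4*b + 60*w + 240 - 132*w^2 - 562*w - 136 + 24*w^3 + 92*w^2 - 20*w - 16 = 22*b + 24*w^3 + w^2*(24*b - 40) + w*(-136*b - 522) + 88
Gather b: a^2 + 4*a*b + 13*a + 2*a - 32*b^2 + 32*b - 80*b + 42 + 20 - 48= a^2 + 15*a - 32*b^2 + b*(4*a - 48) + 14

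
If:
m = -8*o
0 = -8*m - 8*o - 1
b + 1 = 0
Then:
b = -1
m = -1/7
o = 1/56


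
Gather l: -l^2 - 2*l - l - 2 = -l^2 - 3*l - 2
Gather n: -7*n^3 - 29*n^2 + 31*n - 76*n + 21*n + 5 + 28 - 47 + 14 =-7*n^3 - 29*n^2 - 24*n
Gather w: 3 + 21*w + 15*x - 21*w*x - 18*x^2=w*(21 - 21*x) - 18*x^2 + 15*x + 3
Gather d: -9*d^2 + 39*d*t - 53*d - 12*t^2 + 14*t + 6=-9*d^2 + d*(39*t - 53) - 12*t^2 + 14*t + 6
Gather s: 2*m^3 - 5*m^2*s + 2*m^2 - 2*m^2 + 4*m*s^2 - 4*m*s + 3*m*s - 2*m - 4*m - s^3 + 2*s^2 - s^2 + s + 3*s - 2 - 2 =2*m^3 - 6*m - s^3 + s^2*(4*m + 1) + s*(-5*m^2 - m + 4) - 4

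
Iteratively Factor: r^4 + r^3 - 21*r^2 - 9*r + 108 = (r - 3)*(r^3 + 4*r^2 - 9*r - 36) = (r - 3)^2*(r^2 + 7*r + 12) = (r - 3)^2*(r + 4)*(r + 3)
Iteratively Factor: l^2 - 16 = (l + 4)*(l - 4)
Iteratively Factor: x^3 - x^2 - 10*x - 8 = (x + 2)*(x^2 - 3*x - 4) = (x - 4)*(x + 2)*(x + 1)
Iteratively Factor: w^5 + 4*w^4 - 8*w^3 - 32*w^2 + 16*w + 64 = (w + 2)*(w^4 + 2*w^3 - 12*w^2 - 8*w + 32) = (w + 2)^2*(w^3 - 12*w + 16) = (w - 2)*(w + 2)^2*(w^2 + 2*w - 8) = (w - 2)*(w + 2)^2*(w + 4)*(w - 2)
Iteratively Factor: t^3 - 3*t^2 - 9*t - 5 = (t - 5)*(t^2 + 2*t + 1) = (t - 5)*(t + 1)*(t + 1)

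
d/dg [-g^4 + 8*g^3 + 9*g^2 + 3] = 2*g*(-2*g^2 + 12*g + 9)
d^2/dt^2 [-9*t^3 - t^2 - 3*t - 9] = -54*t - 2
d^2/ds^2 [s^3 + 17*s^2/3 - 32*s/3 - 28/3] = 6*s + 34/3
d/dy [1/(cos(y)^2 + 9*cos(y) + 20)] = (2*cos(y) + 9)*sin(y)/(cos(y)^2 + 9*cos(y) + 20)^2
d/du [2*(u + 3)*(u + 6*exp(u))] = 12*u*exp(u) + 4*u + 48*exp(u) + 6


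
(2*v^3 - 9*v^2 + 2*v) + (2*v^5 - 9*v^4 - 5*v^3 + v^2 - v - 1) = 2*v^5 - 9*v^4 - 3*v^3 - 8*v^2 + v - 1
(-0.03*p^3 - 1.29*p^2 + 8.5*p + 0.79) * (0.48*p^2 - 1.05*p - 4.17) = -0.0144*p^5 - 0.5877*p^4 + 5.5596*p^3 - 3.1665*p^2 - 36.2745*p - 3.2943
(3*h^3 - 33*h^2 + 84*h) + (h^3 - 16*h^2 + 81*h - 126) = 4*h^3 - 49*h^2 + 165*h - 126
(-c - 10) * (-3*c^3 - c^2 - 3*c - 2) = 3*c^4 + 31*c^3 + 13*c^2 + 32*c + 20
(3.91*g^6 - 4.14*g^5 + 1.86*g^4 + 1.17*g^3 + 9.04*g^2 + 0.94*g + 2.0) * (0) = 0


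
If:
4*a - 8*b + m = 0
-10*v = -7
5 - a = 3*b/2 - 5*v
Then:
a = 34/7 - 3*m/28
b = m/14 + 17/7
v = 7/10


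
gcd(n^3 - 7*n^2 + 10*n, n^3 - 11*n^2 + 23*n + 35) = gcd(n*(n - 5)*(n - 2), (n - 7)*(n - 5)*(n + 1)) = n - 5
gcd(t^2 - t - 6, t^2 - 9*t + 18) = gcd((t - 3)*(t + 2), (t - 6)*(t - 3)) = t - 3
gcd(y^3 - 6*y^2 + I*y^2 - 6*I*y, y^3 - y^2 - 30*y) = y^2 - 6*y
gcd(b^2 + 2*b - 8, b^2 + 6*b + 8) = b + 4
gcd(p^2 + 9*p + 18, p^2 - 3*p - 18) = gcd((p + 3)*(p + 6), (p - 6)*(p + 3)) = p + 3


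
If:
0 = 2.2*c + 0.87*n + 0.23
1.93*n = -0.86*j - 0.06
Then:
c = -0.395454545454545*n - 0.104545454545455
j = -2.24418604651163*n - 0.0697674418604651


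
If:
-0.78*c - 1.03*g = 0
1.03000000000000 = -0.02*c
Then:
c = -51.50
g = 39.00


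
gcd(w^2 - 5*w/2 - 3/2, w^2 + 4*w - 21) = w - 3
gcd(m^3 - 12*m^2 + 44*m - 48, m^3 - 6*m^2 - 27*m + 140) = m - 4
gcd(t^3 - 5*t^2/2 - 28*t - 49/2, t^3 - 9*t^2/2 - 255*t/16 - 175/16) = t - 7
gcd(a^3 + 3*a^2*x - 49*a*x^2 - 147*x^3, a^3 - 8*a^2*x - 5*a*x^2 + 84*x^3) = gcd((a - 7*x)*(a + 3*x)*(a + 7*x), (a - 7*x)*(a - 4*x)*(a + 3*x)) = -a^2 + 4*a*x + 21*x^2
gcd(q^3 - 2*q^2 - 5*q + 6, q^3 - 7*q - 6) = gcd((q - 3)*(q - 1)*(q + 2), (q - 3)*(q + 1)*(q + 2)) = q^2 - q - 6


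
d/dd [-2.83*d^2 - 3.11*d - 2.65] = -5.66*d - 3.11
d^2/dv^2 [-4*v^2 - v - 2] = -8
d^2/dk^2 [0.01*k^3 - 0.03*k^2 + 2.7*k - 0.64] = 0.06*k - 0.06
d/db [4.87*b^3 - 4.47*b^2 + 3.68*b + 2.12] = 14.61*b^2 - 8.94*b + 3.68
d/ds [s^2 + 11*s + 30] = 2*s + 11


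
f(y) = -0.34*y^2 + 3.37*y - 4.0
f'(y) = 3.37 - 0.68*y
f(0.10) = -3.67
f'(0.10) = 3.30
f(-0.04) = -4.14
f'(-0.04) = 3.40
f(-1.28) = -8.87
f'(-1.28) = 4.24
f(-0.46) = -5.62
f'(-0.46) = 3.68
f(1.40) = 0.05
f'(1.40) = 2.42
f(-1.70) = -10.71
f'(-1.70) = 4.53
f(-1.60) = -10.26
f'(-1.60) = 4.46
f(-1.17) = -8.41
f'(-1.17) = 4.17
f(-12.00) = -93.40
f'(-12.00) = 11.53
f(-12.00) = -93.40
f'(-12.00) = 11.53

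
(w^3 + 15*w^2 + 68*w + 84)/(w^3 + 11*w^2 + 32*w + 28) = (w + 6)/(w + 2)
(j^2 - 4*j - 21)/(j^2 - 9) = (j - 7)/(j - 3)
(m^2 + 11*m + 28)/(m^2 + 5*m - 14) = (m + 4)/(m - 2)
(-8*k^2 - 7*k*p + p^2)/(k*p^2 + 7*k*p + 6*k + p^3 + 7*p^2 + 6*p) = (-8*k + p)/(p^2 + 7*p + 6)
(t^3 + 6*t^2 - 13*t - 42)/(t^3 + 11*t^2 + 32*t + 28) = (t - 3)/(t + 2)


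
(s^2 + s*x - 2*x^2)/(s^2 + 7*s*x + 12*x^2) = (s^2 + s*x - 2*x^2)/(s^2 + 7*s*x + 12*x^2)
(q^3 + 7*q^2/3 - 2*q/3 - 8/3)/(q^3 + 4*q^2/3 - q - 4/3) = (q + 2)/(q + 1)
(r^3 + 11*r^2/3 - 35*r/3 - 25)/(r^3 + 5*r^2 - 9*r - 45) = (r + 5/3)/(r + 3)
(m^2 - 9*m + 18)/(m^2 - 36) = (m - 3)/(m + 6)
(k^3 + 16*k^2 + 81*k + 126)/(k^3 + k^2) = (k^3 + 16*k^2 + 81*k + 126)/(k^2*(k + 1))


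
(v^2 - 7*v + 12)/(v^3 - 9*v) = (v - 4)/(v*(v + 3))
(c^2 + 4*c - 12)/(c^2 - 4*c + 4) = (c + 6)/(c - 2)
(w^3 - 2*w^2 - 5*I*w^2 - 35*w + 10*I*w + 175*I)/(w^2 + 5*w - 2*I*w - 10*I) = (w^2 - w*(7 + 5*I) + 35*I)/(w - 2*I)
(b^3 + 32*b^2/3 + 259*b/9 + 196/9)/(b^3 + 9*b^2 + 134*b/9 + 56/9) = (3*b + 7)/(3*b + 2)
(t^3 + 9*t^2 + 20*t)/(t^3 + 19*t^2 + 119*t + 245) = t*(t + 4)/(t^2 + 14*t + 49)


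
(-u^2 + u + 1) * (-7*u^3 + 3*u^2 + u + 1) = 7*u^5 - 10*u^4 - 5*u^3 + 3*u^2 + 2*u + 1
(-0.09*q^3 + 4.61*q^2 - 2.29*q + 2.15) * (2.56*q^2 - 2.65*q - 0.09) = -0.2304*q^5 + 12.0401*q^4 - 18.0708*q^3 + 11.1576*q^2 - 5.4914*q - 0.1935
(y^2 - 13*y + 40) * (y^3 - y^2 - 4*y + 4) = y^5 - 14*y^4 + 49*y^3 + 16*y^2 - 212*y + 160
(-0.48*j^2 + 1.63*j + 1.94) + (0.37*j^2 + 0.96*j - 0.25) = -0.11*j^2 + 2.59*j + 1.69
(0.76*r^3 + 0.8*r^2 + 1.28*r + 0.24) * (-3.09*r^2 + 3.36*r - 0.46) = -2.3484*r^5 + 0.0815999999999999*r^4 - 1.6168*r^3 + 3.1912*r^2 + 0.2176*r - 0.1104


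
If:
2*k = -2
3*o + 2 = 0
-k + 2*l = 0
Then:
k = -1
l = -1/2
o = -2/3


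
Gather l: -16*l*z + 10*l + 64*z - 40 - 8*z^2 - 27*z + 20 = l*(10 - 16*z) - 8*z^2 + 37*z - 20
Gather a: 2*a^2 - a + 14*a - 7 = 2*a^2 + 13*a - 7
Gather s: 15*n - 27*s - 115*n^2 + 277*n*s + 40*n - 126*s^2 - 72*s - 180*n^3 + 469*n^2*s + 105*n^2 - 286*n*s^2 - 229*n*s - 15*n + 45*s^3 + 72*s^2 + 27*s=-180*n^3 - 10*n^2 + 40*n + 45*s^3 + s^2*(-286*n - 54) + s*(469*n^2 + 48*n - 72)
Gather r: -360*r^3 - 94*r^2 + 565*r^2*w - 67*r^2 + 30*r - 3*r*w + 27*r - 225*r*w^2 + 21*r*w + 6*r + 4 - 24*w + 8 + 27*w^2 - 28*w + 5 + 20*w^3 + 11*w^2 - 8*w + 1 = -360*r^3 + r^2*(565*w - 161) + r*(-225*w^2 + 18*w + 63) + 20*w^3 + 38*w^2 - 60*w + 18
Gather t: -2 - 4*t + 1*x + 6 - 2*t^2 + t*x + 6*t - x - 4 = -2*t^2 + t*(x + 2)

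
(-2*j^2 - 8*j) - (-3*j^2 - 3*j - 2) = j^2 - 5*j + 2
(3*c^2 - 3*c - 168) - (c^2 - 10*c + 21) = 2*c^2 + 7*c - 189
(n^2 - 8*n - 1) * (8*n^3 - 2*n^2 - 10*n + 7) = 8*n^5 - 66*n^4 - 2*n^3 + 89*n^2 - 46*n - 7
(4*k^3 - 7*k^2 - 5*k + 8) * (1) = 4*k^3 - 7*k^2 - 5*k + 8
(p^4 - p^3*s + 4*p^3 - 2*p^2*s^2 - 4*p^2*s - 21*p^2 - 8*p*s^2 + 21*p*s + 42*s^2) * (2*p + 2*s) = 2*p^5 + 8*p^4 - 6*p^3*s^2 - 42*p^3 - 4*p^2*s^3 - 24*p^2*s^2 - 16*p*s^3 + 126*p*s^2 + 84*s^3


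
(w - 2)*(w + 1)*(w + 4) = w^3 + 3*w^2 - 6*w - 8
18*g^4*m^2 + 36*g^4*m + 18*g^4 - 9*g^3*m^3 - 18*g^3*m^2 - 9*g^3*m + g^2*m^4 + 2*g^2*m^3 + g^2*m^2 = (-6*g + m)*(-3*g + m)*(g*m + g)^2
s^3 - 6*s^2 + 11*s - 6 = (s - 3)*(s - 2)*(s - 1)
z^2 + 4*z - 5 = (z - 1)*(z + 5)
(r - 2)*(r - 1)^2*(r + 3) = r^4 - r^3 - 7*r^2 + 13*r - 6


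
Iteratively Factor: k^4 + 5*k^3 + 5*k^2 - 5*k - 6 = (k + 3)*(k^3 + 2*k^2 - k - 2) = (k + 1)*(k + 3)*(k^2 + k - 2) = (k + 1)*(k + 2)*(k + 3)*(k - 1)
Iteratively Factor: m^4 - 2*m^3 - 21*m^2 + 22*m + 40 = (m - 5)*(m^3 + 3*m^2 - 6*m - 8) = (m - 5)*(m + 4)*(m^2 - m - 2) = (m - 5)*(m + 1)*(m + 4)*(m - 2)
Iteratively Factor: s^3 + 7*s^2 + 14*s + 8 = (s + 2)*(s^2 + 5*s + 4) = (s + 2)*(s + 4)*(s + 1)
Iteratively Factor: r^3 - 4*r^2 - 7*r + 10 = (r - 5)*(r^2 + r - 2) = (r - 5)*(r - 1)*(r + 2)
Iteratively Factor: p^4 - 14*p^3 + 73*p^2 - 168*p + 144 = (p - 4)*(p^3 - 10*p^2 + 33*p - 36) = (p - 4)^2*(p^2 - 6*p + 9) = (p - 4)^2*(p - 3)*(p - 3)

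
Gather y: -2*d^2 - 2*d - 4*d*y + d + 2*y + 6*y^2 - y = -2*d^2 - d + 6*y^2 + y*(1 - 4*d)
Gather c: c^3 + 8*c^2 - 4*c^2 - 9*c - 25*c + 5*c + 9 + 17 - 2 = c^3 + 4*c^2 - 29*c + 24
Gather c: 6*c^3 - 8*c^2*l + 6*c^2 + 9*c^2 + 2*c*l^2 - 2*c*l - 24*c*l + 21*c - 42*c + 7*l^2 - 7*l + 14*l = 6*c^3 + c^2*(15 - 8*l) + c*(2*l^2 - 26*l - 21) + 7*l^2 + 7*l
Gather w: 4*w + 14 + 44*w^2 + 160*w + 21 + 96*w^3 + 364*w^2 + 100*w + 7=96*w^3 + 408*w^2 + 264*w + 42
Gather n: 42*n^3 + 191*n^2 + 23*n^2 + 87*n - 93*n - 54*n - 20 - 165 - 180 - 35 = 42*n^3 + 214*n^2 - 60*n - 400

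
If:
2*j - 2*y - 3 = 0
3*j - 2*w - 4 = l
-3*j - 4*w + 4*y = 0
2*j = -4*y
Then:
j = 1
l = 3/2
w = -5/4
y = -1/2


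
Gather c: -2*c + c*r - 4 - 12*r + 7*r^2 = c*(r - 2) + 7*r^2 - 12*r - 4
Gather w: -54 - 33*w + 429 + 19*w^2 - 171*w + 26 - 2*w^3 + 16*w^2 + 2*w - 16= -2*w^3 + 35*w^2 - 202*w + 385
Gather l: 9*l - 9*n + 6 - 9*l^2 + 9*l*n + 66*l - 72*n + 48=-9*l^2 + l*(9*n + 75) - 81*n + 54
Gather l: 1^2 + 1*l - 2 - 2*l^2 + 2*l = -2*l^2 + 3*l - 1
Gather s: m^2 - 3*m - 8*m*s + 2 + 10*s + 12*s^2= m^2 - 3*m + 12*s^2 + s*(10 - 8*m) + 2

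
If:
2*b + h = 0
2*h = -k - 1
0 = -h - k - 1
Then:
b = 0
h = 0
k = -1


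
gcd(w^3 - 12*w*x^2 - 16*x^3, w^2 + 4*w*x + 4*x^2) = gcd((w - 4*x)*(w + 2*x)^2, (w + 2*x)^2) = w^2 + 4*w*x + 4*x^2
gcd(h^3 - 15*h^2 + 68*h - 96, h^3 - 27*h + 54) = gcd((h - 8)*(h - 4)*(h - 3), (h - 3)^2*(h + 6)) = h - 3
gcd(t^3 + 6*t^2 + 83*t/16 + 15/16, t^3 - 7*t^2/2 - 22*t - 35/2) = 1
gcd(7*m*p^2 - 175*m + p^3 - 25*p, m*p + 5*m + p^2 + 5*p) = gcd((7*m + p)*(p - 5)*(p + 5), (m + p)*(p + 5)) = p + 5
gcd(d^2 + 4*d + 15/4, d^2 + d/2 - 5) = d + 5/2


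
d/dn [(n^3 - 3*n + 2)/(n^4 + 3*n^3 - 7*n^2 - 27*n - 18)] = (-n^4 + 4*n^3 - 10*n^2 - 20*n + 27)/(n^6 + 2*n^5 - 17*n^4 - 36*n^3 + 63*n^2 + 162*n + 81)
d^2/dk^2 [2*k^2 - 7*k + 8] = 4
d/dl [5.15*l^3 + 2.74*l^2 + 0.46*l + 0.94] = 15.45*l^2 + 5.48*l + 0.46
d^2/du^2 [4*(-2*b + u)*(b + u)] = 8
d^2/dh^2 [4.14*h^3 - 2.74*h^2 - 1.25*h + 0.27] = 24.84*h - 5.48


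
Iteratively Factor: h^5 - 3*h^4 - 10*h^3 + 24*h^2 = (h - 4)*(h^4 + h^3 - 6*h^2) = h*(h - 4)*(h^3 + h^2 - 6*h) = h*(h - 4)*(h + 3)*(h^2 - 2*h) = h^2*(h - 4)*(h + 3)*(h - 2)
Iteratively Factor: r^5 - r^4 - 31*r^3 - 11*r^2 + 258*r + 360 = (r - 5)*(r^4 + 4*r^3 - 11*r^2 - 66*r - 72) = (r - 5)*(r - 4)*(r^3 + 8*r^2 + 21*r + 18) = (r - 5)*(r - 4)*(r + 2)*(r^2 + 6*r + 9) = (r - 5)*(r - 4)*(r + 2)*(r + 3)*(r + 3)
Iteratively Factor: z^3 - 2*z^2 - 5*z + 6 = (z - 3)*(z^2 + z - 2) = (z - 3)*(z - 1)*(z + 2)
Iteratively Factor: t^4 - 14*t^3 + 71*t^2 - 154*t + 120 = (t - 3)*(t^3 - 11*t^2 + 38*t - 40) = (t - 3)*(t - 2)*(t^2 - 9*t + 20) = (t - 4)*(t - 3)*(t - 2)*(t - 5)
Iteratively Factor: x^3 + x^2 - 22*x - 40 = (x - 5)*(x^2 + 6*x + 8) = (x - 5)*(x + 2)*(x + 4)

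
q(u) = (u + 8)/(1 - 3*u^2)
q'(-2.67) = -0.25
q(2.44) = -0.62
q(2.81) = -0.48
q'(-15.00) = 0.00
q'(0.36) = 49.97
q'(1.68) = 1.62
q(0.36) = 13.68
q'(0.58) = 352660.68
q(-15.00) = 0.01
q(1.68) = -1.30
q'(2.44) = 0.48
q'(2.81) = 0.31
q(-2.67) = -0.26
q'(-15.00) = 0.00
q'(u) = 6*u*(u + 8)/(1 - 3*u^2)^2 + 1/(1 - 3*u^2)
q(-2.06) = -0.51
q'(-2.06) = -0.62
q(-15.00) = 0.01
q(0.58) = -932.61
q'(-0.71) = -120.28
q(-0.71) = -14.23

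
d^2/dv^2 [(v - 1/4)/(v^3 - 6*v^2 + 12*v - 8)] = 3*(2*v + 3)/(v^5 - 10*v^4 + 40*v^3 - 80*v^2 + 80*v - 32)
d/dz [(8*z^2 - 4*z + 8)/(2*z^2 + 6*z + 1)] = 4*(14*z^2 - 4*z - 13)/(4*z^4 + 24*z^3 + 40*z^2 + 12*z + 1)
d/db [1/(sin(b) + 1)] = -cos(b)/(sin(b) + 1)^2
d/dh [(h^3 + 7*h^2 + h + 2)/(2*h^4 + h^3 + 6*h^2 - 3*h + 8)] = (-2*h^6 - 28*h^5 - 7*h^4 - 24*h^3 - 9*h^2 + 88*h + 14)/(4*h^8 + 4*h^7 + 25*h^6 + 62*h^4 - 20*h^3 + 105*h^2 - 48*h + 64)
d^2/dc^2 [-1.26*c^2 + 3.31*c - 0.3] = -2.52000000000000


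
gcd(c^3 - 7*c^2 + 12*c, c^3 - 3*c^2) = c^2 - 3*c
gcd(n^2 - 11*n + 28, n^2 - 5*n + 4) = n - 4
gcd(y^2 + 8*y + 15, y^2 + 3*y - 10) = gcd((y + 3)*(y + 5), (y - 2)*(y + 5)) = y + 5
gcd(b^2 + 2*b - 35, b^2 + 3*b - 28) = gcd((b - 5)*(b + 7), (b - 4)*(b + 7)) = b + 7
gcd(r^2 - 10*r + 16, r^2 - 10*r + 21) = 1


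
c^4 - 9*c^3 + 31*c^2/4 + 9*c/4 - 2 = (c - 8)*(c - 1)*(c - 1/2)*(c + 1/2)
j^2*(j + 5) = j^3 + 5*j^2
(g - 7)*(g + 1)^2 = g^3 - 5*g^2 - 13*g - 7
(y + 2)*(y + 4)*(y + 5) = y^3 + 11*y^2 + 38*y + 40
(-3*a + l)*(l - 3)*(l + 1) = -3*a*l^2 + 6*a*l + 9*a + l^3 - 2*l^2 - 3*l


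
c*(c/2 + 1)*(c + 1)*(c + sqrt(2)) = c^4/2 + sqrt(2)*c^3/2 + 3*c^3/2 + c^2 + 3*sqrt(2)*c^2/2 + sqrt(2)*c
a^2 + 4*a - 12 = (a - 2)*(a + 6)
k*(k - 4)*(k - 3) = k^3 - 7*k^2 + 12*k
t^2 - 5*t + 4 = (t - 4)*(t - 1)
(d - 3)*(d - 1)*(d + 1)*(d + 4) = d^4 + d^3 - 13*d^2 - d + 12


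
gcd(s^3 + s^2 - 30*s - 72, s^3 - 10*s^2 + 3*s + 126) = s^2 - 3*s - 18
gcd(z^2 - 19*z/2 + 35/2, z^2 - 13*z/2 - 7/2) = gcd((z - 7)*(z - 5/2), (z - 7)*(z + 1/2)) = z - 7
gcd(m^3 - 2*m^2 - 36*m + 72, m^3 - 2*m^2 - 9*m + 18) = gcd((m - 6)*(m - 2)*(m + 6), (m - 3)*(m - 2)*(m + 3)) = m - 2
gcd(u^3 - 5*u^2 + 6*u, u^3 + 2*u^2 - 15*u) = u^2 - 3*u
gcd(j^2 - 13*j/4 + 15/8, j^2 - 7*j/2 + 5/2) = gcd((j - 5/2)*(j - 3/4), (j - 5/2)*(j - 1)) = j - 5/2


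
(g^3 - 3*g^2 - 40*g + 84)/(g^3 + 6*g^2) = 1 - 9/g + 14/g^2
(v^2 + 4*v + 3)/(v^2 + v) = (v + 3)/v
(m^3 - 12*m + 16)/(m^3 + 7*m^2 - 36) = (m^2 + 2*m - 8)/(m^2 + 9*m + 18)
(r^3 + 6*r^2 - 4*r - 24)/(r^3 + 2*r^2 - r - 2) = (r^2 + 4*r - 12)/(r^2 - 1)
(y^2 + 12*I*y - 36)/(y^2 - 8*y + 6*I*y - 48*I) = (y + 6*I)/(y - 8)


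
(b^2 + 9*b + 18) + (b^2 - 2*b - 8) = 2*b^2 + 7*b + 10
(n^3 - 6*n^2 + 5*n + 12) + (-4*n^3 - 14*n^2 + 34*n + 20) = -3*n^3 - 20*n^2 + 39*n + 32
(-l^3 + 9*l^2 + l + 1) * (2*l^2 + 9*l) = -2*l^5 + 9*l^4 + 83*l^3 + 11*l^2 + 9*l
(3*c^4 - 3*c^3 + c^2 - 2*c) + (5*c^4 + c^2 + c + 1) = 8*c^4 - 3*c^3 + 2*c^2 - c + 1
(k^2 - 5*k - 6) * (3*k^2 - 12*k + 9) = 3*k^4 - 27*k^3 + 51*k^2 + 27*k - 54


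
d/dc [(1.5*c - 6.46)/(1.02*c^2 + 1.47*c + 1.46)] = (-1.53*c^2 + 13.1784*c + 11.6862)/(1.0404*c^4 + 2.9988*c^3 + 5.1393*c^2 + 4.2924*c + 2.1316)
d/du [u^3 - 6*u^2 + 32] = 3*u*(u - 4)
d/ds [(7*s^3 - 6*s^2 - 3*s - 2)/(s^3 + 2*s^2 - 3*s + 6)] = 4*(5*s^4 - 9*s^3 + 39*s^2 - 16*s - 6)/(s^6 + 4*s^5 - 2*s^4 + 33*s^2 - 36*s + 36)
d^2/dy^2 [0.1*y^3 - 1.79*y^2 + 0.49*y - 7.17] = 0.6*y - 3.58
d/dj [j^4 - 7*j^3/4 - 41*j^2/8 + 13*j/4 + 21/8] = 4*j^3 - 21*j^2/4 - 41*j/4 + 13/4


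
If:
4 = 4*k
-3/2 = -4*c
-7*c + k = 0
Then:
No Solution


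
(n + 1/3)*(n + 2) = n^2 + 7*n/3 + 2/3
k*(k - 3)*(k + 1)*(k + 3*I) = k^4 - 2*k^3 + 3*I*k^3 - 3*k^2 - 6*I*k^2 - 9*I*k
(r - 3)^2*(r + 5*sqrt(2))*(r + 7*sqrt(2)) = r^4 - 6*r^3 + 12*sqrt(2)*r^3 - 72*sqrt(2)*r^2 + 79*r^2 - 420*r + 108*sqrt(2)*r + 630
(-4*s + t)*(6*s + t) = -24*s^2 + 2*s*t + t^2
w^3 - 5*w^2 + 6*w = w*(w - 3)*(w - 2)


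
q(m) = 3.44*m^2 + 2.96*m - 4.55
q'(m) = 6.88*m + 2.96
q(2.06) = 16.15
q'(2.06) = 17.13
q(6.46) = 158.13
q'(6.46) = 47.40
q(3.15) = 38.91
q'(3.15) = 24.63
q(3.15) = 38.91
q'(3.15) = 24.63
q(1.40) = 6.34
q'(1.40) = 12.59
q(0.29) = -3.40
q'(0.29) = 4.96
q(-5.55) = 84.98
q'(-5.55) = -35.22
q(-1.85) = 1.75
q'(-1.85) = -9.77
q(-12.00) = 455.29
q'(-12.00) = -79.60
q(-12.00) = 455.29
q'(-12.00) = -79.60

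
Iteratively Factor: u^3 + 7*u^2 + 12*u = (u + 3)*(u^2 + 4*u) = u*(u + 3)*(u + 4)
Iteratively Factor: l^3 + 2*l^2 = (l)*(l^2 + 2*l) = l^2*(l + 2)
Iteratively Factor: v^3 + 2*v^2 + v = (v + 1)*(v^2 + v) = v*(v + 1)*(v + 1)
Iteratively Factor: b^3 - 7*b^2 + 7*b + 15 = (b - 3)*(b^2 - 4*b - 5) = (b - 5)*(b - 3)*(b + 1)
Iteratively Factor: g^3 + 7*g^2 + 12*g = (g)*(g^2 + 7*g + 12) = g*(g + 4)*(g + 3)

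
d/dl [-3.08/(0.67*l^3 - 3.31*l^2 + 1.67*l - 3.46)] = (6.1908*l^2 - 20.3896*l + 5.1436)/(0.67*l^3 - 3.31*l^2 + 1.67*l - 3.46)^2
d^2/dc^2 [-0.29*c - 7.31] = 0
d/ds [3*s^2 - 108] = 6*s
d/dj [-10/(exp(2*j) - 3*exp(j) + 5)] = (20*exp(j) - 30)*exp(j)/(exp(2*j) - 3*exp(j) + 5)^2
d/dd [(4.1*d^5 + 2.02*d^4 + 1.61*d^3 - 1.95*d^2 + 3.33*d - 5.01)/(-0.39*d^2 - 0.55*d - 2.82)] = (-4.797*d^6 - 10.5956*d^5 - 61.7709*d^4 - 24.5566*d^3 - 11.2494*d^2 + 7.0902*d - 12.1461)/(0.1521*d^4 + 0.429*d^3 + 2.5021*d^2 + 3.102*d + 7.9524)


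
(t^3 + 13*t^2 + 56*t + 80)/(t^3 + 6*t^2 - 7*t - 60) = (t + 4)/(t - 3)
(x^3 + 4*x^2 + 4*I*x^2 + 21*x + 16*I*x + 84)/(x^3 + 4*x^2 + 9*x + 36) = (x + 7*I)/(x + 3*I)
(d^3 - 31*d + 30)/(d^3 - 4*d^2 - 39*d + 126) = (d^2 - 6*d + 5)/(d^2 - 10*d + 21)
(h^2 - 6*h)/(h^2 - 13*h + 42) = h/(h - 7)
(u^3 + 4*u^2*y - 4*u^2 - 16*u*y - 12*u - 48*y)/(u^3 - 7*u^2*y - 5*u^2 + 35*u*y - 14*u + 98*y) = (-u^2 - 4*u*y + 6*u + 24*y)/(-u^2 + 7*u*y + 7*u - 49*y)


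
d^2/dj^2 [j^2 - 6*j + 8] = 2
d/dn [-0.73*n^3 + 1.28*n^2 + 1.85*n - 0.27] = -2.19*n^2 + 2.56*n + 1.85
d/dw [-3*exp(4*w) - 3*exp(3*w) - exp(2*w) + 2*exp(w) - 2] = (-12*exp(3*w) - 9*exp(2*w) - 2*exp(w) + 2)*exp(w)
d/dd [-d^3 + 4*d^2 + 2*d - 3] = -3*d^2 + 8*d + 2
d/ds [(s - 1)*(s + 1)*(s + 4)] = 3*s^2 + 8*s - 1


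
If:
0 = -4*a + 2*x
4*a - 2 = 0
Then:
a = 1/2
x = 1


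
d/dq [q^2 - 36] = 2*q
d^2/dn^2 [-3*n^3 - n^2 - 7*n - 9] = -18*n - 2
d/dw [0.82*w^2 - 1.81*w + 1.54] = 1.64*w - 1.81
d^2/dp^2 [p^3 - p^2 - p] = 6*p - 2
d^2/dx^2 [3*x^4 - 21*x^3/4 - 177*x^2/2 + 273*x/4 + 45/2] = 36*x^2 - 63*x/2 - 177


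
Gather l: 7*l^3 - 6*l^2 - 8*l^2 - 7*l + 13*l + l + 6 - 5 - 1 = 7*l^3 - 14*l^2 + 7*l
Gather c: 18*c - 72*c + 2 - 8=-54*c - 6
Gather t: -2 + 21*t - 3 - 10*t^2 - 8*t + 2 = -10*t^2 + 13*t - 3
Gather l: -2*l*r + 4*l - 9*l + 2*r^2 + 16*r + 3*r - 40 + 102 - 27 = l*(-2*r - 5) + 2*r^2 + 19*r + 35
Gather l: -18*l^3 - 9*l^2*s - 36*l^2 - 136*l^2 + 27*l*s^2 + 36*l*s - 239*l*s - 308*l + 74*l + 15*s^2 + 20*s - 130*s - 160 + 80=-18*l^3 + l^2*(-9*s - 172) + l*(27*s^2 - 203*s - 234) + 15*s^2 - 110*s - 80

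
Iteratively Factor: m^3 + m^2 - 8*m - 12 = (m + 2)*(m^2 - m - 6) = (m + 2)^2*(m - 3)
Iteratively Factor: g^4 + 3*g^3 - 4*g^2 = (g)*(g^3 + 3*g^2 - 4*g) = g*(g - 1)*(g^2 + 4*g) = g*(g - 1)*(g + 4)*(g)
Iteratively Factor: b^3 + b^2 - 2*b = (b + 2)*(b^2 - b) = (b - 1)*(b + 2)*(b)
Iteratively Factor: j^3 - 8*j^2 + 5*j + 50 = (j - 5)*(j^2 - 3*j - 10) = (j - 5)^2*(j + 2)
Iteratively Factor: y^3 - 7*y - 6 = (y + 1)*(y^2 - y - 6) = (y + 1)*(y + 2)*(y - 3)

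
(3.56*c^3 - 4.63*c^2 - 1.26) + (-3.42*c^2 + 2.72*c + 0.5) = 3.56*c^3 - 8.05*c^2 + 2.72*c - 0.76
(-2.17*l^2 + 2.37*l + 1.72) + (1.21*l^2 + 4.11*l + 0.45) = -0.96*l^2 + 6.48*l + 2.17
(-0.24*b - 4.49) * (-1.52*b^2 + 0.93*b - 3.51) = 0.3648*b^3 + 6.6016*b^2 - 3.3333*b + 15.7599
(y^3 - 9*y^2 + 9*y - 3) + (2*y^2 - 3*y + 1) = y^3 - 7*y^2 + 6*y - 2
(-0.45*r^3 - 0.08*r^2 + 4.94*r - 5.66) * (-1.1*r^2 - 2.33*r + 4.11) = 0.495*r^5 + 1.1365*r^4 - 7.0971*r^3 - 5.613*r^2 + 33.4912*r - 23.2626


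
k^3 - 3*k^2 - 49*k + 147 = (k - 7)*(k - 3)*(k + 7)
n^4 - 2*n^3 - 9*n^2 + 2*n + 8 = (n - 4)*(n - 1)*(n + 1)*(n + 2)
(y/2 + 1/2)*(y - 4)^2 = y^3/2 - 7*y^2/2 + 4*y + 8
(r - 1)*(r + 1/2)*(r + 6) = r^3 + 11*r^2/2 - 7*r/2 - 3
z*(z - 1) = z^2 - z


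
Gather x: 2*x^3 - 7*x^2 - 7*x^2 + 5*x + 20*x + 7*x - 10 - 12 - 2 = 2*x^3 - 14*x^2 + 32*x - 24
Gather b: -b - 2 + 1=-b - 1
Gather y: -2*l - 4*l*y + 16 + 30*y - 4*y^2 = -2*l - 4*y^2 + y*(30 - 4*l) + 16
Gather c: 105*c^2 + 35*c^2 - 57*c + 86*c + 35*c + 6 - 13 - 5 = 140*c^2 + 64*c - 12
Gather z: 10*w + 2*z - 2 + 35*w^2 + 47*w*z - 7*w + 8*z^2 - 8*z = 35*w^2 + 3*w + 8*z^2 + z*(47*w - 6) - 2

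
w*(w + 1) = w^2 + w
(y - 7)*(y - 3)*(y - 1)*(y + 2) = y^4 - 9*y^3 + 9*y^2 + 41*y - 42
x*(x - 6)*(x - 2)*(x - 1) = x^4 - 9*x^3 + 20*x^2 - 12*x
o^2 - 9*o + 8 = (o - 8)*(o - 1)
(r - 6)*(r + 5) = r^2 - r - 30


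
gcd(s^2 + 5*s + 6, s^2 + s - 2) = s + 2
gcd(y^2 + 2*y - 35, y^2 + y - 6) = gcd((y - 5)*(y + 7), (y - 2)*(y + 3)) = 1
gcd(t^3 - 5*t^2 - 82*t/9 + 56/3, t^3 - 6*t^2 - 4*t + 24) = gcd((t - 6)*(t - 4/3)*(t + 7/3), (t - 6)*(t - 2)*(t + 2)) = t - 6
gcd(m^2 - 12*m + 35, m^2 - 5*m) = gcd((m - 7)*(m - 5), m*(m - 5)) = m - 5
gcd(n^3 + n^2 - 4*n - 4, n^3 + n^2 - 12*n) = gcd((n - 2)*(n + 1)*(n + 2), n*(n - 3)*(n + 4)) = 1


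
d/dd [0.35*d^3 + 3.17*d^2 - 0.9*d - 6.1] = 1.05*d^2 + 6.34*d - 0.9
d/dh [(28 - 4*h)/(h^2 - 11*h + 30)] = 4*(h^2 - 14*h + 47)/(h^4 - 22*h^3 + 181*h^2 - 660*h + 900)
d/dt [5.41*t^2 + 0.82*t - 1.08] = 10.82*t + 0.82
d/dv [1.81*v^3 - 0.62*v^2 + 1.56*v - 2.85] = 5.43*v^2 - 1.24*v + 1.56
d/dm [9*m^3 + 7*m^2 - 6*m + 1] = 27*m^2 + 14*m - 6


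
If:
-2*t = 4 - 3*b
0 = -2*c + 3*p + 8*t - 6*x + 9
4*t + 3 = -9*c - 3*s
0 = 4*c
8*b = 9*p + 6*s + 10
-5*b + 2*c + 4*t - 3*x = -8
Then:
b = 41/50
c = 0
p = -2/5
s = 2/75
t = -77/100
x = 41/150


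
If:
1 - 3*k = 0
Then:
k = 1/3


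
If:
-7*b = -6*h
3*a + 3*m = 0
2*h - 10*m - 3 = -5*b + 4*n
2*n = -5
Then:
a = -m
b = 15*m/11 - 21/22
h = 35*m/22 - 49/44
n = -5/2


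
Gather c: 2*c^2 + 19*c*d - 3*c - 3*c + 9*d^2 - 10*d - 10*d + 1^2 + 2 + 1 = 2*c^2 + c*(19*d - 6) + 9*d^2 - 20*d + 4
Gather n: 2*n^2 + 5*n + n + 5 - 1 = 2*n^2 + 6*n + 4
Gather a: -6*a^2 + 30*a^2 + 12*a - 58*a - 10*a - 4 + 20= 24*a^2 - 56*a + 16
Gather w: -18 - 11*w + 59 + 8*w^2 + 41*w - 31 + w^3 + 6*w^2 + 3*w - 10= w^3 + 14*w^2 + 33*w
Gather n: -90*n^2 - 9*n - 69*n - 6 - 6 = -90*n^2 - 78*n - 12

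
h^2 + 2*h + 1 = (h + 1)^2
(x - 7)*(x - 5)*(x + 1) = x^3 - 11*x^2 + 23*x + 35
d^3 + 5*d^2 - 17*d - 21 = (d - 3)*(d + 1)*(d + 7)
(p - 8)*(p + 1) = p^2 - 7*p - 8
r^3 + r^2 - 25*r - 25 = (r - 5)*(r + 1)*(r + 5)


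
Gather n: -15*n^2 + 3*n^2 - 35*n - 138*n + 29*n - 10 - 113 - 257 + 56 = -12*n^2 - 144*n - 324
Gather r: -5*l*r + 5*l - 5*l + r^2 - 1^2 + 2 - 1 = -5*l*r + r^2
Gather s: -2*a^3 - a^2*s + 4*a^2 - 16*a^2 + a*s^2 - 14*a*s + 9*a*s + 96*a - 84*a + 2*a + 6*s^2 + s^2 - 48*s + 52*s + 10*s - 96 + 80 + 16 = -2*a^3 - 12*a^2 + 14*a + s^2*(a + 7) + s*(-a^2 - 5*a + 14)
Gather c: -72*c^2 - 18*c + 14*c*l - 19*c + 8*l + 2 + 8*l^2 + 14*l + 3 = -72*c^2 + c*(14*l - 37) + 8*l^2 + 22*l + 5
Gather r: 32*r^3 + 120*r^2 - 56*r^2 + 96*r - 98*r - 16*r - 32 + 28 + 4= 32*r^3 + 64*r^2 - 18*r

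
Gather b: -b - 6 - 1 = -b - 7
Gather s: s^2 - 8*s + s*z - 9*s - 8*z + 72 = s^2 + s*(z - 17) - 8*z + 72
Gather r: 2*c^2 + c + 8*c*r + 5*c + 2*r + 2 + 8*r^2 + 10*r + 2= 2*c^2 + 6*c + 8*r^2 + r*(8*c + 12) + 4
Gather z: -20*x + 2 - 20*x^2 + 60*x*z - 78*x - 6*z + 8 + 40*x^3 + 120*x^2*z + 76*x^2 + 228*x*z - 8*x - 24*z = 40*x^3 + 56*x^2 - 106*x + z*(120*x^2 + 288*x - 30) + 10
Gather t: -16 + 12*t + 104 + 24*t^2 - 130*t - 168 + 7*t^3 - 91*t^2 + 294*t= 7*t^3 - 67*t^2 + 176*t - 80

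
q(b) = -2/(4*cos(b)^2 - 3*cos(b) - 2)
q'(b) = -2*(8*sin(b)*cos(b) - 3*sin(b))/(4*cos(b)^2 - 3*cos(b) - 2)^2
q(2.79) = -0.46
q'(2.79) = 0.38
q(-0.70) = 1.02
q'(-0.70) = 1.05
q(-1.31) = 0.80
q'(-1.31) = -0.29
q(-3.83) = -0.74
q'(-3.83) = 1.60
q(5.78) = 1.28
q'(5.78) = 1.59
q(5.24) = 0.80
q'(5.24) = 0.28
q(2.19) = -1.84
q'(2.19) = 10.51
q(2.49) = -0.69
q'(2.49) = 1.34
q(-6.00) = 1.68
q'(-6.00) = -1.84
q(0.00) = 2.00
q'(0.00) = 0.00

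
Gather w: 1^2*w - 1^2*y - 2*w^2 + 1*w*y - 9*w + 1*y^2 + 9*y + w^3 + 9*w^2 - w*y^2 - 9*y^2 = w^3 + 7*w^2 + w*(-y^2 + y - 8) - 8*y^2 + 8*y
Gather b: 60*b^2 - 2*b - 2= 60*b^2 - 2*b - 2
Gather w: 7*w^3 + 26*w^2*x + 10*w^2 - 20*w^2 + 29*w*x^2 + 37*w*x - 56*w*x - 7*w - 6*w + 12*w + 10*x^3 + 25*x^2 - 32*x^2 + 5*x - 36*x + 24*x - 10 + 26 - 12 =7*w^3 + w^2*(26*x - 10) + w*(29*x^2 - 19*x - 1) + 10*x^3 - 7*x^2 - 7*x + 4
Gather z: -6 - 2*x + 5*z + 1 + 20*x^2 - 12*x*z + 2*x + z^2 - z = 20*x^2 + z^2 + z*(4 - 12*x) - 5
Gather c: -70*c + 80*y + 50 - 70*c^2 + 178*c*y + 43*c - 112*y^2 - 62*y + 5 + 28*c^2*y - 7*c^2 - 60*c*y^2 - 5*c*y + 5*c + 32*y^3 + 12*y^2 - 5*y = c^2*(28*y - 77) + c*(-60*y^2 + 173*y - 22) + 32*y^3 - 100*y^2 + 13*y + 55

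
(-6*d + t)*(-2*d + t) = 12*d^2 - 8*d*t + t^2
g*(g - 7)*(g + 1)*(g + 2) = g^4 - 4*g^3 - 19*g^2 - 14*g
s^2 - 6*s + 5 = (s - 5)*(s - 1)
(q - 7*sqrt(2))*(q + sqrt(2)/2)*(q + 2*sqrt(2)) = q^3 - 9*sqrt(2)*q^2/2 - 33*q - 14*sqrt(2)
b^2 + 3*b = b*(b + 3)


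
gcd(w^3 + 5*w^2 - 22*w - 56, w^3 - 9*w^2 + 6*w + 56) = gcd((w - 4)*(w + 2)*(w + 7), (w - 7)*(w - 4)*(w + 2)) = w^2 - 2*w - 8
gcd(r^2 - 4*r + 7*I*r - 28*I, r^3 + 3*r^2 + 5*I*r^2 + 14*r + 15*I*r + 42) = r + 7*I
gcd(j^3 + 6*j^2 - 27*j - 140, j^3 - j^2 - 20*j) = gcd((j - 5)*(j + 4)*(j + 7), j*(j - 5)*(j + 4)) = j^2 - j - 20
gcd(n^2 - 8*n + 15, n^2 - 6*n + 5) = n - 5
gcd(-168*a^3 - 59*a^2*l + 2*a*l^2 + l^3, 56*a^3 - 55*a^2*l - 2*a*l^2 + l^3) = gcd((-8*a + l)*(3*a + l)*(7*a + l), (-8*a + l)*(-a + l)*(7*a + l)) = 56*a^2 + a*l - l^2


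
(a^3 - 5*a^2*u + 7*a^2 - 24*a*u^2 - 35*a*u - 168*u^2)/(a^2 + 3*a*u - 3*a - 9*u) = (a^2 - 8*a*u + 7*a - 56*u)/(a - 3)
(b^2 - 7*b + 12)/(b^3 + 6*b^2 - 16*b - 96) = (b - 3)/(b^2 + 10*b + 24)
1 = 1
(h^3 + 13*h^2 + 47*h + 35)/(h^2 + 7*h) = h + 6 + 5/h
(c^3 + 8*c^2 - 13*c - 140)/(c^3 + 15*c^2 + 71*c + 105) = (c - 4)/(c + 3)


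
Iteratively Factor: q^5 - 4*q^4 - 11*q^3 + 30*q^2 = (q)*(q^4 - 4*q^3 - 11*q^2 + 30*q) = q*(q - 2)*(q^3 - 2*q^2 - 15*q) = q^2*(q - 2)*(q^2 - 2*q - 15) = q^2*(q - 5)*(q - 2)*(q + 3)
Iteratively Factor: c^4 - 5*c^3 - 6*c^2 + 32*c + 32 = (c - 4)*(c^3 - c^2 - 10*c - 8) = (c - 4)*(c + 2)*(c^2 - 3*c - 4) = (c - 4)^2*(c + 2)*(c + 1)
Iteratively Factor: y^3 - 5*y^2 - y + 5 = (y - 1)*(y^2 - 4*y - 5) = (y - 5)*(y - 1)*(y + 1)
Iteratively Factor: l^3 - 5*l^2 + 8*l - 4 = (l - 2)*(l^2 - 3*l + 2) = (l - 2)^2*(l - 1)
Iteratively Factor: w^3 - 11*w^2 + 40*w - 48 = (w - 3)*(w^2 - 8*w + 16) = (w - 4)*(w - 3)*(w - 4)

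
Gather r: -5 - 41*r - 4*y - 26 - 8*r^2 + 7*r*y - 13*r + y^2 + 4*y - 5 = -8*r^2 + r*(7*y - 54) + y^2 - 36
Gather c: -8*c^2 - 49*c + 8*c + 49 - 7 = -8*c^2 - 41*c + 42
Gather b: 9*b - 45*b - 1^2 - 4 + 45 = 40 - 36*b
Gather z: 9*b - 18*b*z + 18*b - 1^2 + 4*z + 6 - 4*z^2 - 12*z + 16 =27*b - 4*z^2 + z*(-18*b - 8) + 21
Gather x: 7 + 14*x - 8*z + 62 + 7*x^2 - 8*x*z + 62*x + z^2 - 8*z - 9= 7*x^2 + x*(76 - 8*z) + z^2 - 16*z + 60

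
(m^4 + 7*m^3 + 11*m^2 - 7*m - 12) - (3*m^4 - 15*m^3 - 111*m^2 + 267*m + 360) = -2*m^4 + 22*m^3 + 122*m^2 - 274*m - 372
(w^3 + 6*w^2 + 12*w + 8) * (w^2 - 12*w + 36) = w^5 - 6*w^4 - 24*w^3 + 80*w^2 + 336*w + 288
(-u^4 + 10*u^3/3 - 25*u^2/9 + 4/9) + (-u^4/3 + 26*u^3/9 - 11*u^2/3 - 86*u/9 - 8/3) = -4*u^4/3 + 56*u^3/9 - 58*u^2/9 - 86*u/9 - 20/9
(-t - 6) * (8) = -8*t - 48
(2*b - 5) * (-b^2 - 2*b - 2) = -2*b^3 + b^2 + 6*b + 10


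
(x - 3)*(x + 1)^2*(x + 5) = x^4 + 4*x^3 - 10*x^2 - 28*x - 15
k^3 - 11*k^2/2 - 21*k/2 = k*(k - 7)*(k + 3/2)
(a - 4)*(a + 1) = a^2 - 3*a - 4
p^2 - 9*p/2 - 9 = (p - 6)*(p + 3/2)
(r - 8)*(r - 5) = r^2 - 13*r + 40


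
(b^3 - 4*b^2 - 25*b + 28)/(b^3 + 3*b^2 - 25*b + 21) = (b^2 - 3*b - 28)/(b^2 + 4*b - 21)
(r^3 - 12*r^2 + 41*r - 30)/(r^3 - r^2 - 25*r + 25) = (r - 6)/(r + 5)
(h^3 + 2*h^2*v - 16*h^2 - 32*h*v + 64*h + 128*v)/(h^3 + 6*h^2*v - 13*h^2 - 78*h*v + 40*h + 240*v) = (h^2 + 2*h*v - 8*h - 16*v)/(h^2 + 6*h*v - 5*h - 30*v)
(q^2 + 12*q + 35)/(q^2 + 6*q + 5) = (q + 7)/(q + 1)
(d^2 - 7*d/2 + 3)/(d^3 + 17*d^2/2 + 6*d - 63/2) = (d - 2)/(d^2 + 10*d + 21)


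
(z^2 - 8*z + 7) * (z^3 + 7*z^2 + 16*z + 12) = z^5 - z^4 - 33*z^3 - 67*z^2 + 16*z + 84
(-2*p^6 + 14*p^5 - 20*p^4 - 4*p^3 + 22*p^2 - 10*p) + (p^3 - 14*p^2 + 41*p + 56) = -2*p^6 + 14*p^5 - 20*p^4 - 3*p^3 + 8*p^2 + 31*p + 56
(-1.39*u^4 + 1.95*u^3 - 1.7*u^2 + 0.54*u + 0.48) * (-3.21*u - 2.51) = 4.4619*u^5 - 2.7706*u^4 + 0.5625*u^3 + 2.5336*u^2 - 2.8962*u - 1.2048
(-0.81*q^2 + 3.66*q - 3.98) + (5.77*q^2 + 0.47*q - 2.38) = 4.96*q^2 + 4.13*q - 6.36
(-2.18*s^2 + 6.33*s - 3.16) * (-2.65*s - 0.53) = 5.777*s^3 - 15.6191*s^2 + 5.0191*s + 1.6748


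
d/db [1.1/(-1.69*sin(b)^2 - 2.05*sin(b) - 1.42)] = (3.718*sin(b) + 2.255)*cos(b)/(1.69*sin(b)^2 + 2.05*sin(b) + 1.42)^2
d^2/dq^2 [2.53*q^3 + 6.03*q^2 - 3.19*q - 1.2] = 15.18*q + 12.06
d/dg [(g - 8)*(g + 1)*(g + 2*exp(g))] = 2*g^2*exp(g) + 3*g^2 - 10*g*exp(g) - 14*g - 30*exp(g) - 8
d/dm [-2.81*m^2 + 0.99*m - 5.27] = 0.99 - 5.62*m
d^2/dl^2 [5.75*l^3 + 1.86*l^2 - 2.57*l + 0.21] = 34.5*l + 3.72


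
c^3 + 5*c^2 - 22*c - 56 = (c - 4)*(c + 2)*(c + 7)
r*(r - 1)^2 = r^3 - 2*r^2 + r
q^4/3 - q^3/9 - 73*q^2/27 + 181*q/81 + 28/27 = (q/3 + 1)*(q - 7/3)*(q - 4/3)*(q + 1/3)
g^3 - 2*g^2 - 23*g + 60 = (g - 4)*(g - 3)*(g + 5)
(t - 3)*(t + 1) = t^2 - 2*t - 3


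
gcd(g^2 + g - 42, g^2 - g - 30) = g - 6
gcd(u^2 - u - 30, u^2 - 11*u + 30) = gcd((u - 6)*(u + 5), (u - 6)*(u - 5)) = u - 6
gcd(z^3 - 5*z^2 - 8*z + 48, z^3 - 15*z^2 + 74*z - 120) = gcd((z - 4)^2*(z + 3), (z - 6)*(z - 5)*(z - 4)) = z - 4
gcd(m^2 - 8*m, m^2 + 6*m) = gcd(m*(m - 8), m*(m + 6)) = m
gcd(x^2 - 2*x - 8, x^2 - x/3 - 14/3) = x + 2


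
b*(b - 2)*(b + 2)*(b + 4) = b^4 + 4*b^3 - 4*b^2 - 16*b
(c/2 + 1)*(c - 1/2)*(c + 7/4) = c^3/2 + 13*c^2/8 + 13*c/16 - 7/8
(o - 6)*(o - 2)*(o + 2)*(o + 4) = o^4 - 2*o^3 - 28*o^2 + 8*o + 96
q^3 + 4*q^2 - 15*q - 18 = (q - 3)*(q + 1)*(q + 6)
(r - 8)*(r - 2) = r^2 - 10*r + 16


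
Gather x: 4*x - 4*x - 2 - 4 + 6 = 0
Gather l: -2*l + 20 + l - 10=10 - l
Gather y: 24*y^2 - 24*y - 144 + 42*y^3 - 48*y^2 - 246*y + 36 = 42*y^3 - 24*y^2 - 270*y - 108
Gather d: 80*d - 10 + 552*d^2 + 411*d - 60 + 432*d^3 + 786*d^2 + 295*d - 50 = 432*d^3 + 1338*d^2 + 786*d - 120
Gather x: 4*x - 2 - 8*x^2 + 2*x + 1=-8*x^2 + 6*x - 1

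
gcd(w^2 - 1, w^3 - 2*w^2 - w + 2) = w^2 - 1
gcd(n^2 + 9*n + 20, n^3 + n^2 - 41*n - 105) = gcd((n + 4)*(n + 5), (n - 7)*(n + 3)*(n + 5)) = n + 5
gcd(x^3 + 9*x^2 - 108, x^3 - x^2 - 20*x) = 1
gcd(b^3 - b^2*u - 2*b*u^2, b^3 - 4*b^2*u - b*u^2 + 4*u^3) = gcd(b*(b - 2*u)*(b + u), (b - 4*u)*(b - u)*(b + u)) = b + u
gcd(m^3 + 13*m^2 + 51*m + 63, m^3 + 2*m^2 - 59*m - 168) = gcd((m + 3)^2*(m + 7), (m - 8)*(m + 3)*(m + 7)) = m^2 + 10*m + 21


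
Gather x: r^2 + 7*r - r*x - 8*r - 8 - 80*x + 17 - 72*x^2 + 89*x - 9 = r^2 - r - 72*x^2 + x*(9 - r)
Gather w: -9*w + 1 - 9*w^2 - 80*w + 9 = -9*w^2 - 89*w + 10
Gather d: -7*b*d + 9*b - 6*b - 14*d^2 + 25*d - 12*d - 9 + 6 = 3*b - 14*d^2 + d*(13 - 7*b) - 3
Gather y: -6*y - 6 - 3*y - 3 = -9*y - 9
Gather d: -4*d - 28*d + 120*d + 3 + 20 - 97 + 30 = 88*d - 44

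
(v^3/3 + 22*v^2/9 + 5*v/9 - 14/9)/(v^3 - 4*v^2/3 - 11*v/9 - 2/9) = (-3*v^3 - 22*v^2 - 5*v + 14)/(-9*v^3 + 12*v^2 + 11*v + 2)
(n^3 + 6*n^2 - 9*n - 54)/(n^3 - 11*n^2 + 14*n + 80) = (n^3 + 6*n^2 - 9*n - 54)/(n^3 - 11*n^2 + 14*n + 80)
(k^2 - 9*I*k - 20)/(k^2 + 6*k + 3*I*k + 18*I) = (k^2 - 9*I*k - 20)/(k^2 + 3*k*(2 + I) + 18*I)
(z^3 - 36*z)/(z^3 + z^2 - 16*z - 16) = z*(z^2 - 36)/(z^3 + z^2 - 16*z - 16)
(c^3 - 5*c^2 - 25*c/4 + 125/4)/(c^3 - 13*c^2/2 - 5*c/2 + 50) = (c - 5/2)/(c - 4)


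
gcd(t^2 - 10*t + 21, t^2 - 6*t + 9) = t - 3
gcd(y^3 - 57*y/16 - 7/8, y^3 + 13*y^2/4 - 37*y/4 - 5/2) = y^2 - 7*y/4 - 1/2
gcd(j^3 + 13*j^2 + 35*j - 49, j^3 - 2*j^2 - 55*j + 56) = j^2 + 6*j - 7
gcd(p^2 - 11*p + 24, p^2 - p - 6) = p - 3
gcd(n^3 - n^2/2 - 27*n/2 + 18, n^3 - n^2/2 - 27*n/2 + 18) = n^3 - n^2/2 - 27*n/2 + 18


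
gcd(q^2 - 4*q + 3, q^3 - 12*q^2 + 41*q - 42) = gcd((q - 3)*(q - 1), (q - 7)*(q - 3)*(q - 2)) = q - 3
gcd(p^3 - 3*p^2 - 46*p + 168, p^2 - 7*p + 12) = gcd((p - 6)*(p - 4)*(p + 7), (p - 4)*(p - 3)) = p - 4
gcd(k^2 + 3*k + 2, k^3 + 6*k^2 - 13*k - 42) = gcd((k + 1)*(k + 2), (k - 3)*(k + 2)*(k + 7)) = k + 2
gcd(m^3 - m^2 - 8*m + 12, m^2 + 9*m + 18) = m + 3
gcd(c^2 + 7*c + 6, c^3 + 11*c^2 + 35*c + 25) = c + 1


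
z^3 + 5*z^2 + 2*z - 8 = (z - 1)*(z + 2)*(z + 4)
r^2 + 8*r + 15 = (r + 3)*(r + 5)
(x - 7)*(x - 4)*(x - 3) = x^3 - 14*x^2 + 61*x - 84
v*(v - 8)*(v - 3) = v^3 - 11*v^2 + 24*v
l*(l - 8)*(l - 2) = l^3 - 10*l^2 + 16*l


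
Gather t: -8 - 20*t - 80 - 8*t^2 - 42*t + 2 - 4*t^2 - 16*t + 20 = -12*t^2 - 78*t - 66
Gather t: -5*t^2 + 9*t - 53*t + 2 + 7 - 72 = -5*t^2 - 44*t - 63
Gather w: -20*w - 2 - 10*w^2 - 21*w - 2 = -10*w^2 - 41*w - 4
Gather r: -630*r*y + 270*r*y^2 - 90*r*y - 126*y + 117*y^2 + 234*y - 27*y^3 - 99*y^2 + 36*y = r*(270*y^2 - 720*y) - 27*y^3 + 18*y^2 + 144*y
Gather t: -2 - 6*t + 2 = -6*t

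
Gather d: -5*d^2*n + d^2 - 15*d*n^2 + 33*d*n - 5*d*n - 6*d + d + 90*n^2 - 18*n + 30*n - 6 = d^2*(1 - 5*n) + d*(-15*n^2 + 28*n - 5) + 90*n^2 + 12*n - 6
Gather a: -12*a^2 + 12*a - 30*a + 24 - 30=-12*a^2 - 18*a - 6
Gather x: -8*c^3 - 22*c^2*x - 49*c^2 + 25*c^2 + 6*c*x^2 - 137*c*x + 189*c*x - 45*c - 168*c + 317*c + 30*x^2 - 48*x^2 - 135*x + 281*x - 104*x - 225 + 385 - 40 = -8*c^3 - 24*c^2 + 104*c + x^2*(6*c - 18) + x*(-22*c^2 + 52*c + 42) + 120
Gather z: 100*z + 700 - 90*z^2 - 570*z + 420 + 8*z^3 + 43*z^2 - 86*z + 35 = 8*z^3 - 47*z^2 - 556*z + 1155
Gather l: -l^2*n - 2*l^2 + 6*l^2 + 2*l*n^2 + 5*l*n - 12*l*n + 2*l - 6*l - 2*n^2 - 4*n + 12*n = l^2*(4 - n) + l*(2*n^2 - 7*n - 4) - 2*n^2 + 8*n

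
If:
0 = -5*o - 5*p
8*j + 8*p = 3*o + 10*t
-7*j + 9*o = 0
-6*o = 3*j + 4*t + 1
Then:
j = -9/67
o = -7/67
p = 7/67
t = 1/134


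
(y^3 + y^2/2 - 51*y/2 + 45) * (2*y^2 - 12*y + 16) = 2*y^5 - 11*y^4 - 41*y^3 + 404*y^2 - 948*y + 720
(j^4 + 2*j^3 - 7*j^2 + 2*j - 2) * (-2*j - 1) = -2*j^5 - 5*j^4 + 12*j^3 + 3*j^2 + 2*j + 2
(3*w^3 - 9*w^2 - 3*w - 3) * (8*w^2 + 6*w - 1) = 24*w^5 - 54*w^4 - 81*w^3 - 33*w^2 - 15*w + 3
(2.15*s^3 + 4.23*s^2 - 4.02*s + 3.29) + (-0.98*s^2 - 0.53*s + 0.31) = 2.15*s^3 + 3.25*s^2 - 4.55*s + 3.6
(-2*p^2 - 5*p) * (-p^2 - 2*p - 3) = 2*p^4 + 9*p^3 + 16*p^2 + 15*p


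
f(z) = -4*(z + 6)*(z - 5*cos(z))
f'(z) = -4*z - 4*(z + 6)*(5*sin(z) + 1) + 20*cos(z)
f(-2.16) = -9.50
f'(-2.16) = 46.02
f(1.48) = -30.72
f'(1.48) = -183.01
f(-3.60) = -8.48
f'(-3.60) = -34.38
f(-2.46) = -20.15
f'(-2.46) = 24.75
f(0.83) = 69.51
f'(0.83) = -117.94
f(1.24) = 11.12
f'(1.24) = -164.37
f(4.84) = -182.27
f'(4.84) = 154.86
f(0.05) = 119.64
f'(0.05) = -10.47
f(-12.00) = -389.26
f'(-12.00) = 153.27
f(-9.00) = -53.33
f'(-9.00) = 5.05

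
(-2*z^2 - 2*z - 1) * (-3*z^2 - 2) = 6*z^4 + 6*z^3 + 7*z^2 + 4*z + 2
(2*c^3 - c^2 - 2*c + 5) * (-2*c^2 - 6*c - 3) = -4*c^5 - 10*c^4 + 4*c^3 + 5*c^2 - 24*c - 15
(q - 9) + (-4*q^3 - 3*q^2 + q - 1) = -4*q^3 - 3*q^2 + 2*q - 10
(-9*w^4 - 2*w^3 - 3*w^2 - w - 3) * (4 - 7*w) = 63*w^5 - 22*w^4 + 13*w^3 - 5*w^2 + 17*w - 12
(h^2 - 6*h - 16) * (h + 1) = h^3 - 5*h^2 - 22*h - 16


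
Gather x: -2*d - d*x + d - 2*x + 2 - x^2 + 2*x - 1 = -d*x - d - x^2 + 1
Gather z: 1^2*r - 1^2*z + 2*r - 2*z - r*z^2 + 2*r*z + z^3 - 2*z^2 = 3*r + z^3 + z^2*(-r - 2) + z*(2*r - 3)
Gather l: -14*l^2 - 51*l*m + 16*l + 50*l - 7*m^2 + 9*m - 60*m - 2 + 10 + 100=-14*l^2 + l*(66 - 51*m) - 7*m^2 - 51*m + 108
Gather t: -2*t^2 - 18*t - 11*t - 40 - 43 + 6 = -2*t^2 - 29*t - 77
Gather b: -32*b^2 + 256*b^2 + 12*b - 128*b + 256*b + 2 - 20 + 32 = 224*b^2 + 140*b + 14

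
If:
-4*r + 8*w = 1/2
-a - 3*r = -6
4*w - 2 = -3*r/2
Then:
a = 9/2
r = 1/2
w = 5/16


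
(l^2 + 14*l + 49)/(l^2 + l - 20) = (l^2 + 14*l + 49)/(l^2 + l - 20)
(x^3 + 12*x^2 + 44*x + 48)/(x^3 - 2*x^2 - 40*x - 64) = (x + 6)/(x - 8)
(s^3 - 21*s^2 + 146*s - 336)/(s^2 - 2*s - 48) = (s^2 - 13*s + 42)/(s + 6)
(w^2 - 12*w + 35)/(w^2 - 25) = (w - 7)/(w + 5)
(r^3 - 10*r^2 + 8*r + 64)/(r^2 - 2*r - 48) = (r^2 - 2*r - 8)/(r + 6)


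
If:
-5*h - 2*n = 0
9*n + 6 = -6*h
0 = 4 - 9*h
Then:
No Solution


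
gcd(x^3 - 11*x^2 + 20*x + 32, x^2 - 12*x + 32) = x^2 - 12*x + 32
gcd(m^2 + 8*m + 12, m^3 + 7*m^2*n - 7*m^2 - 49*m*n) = 1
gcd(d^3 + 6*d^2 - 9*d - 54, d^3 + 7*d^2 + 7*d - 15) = d + 3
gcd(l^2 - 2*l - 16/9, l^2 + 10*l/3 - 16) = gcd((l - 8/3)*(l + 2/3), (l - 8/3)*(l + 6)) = l - 8/3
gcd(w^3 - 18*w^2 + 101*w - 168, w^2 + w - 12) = w - 3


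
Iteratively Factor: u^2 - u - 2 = (u - 2)*(u + 1)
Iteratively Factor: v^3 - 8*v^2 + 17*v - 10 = (v - 1)*(v^2 - 7*v + 10) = (v - 2)*(v - 1)*(v - 5)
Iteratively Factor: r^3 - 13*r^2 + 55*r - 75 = (r - 5)*(r^2 - 8*r + 15) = (r - 5)*(r - 3)*(r - 5)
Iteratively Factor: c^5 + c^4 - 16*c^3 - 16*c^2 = (c - 4)*(c^4 + 5*c^3 + 4*c^2) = c*(c - 4)*(c^3 + 5*c^2 + 4*c) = c*(c - 4)*(c + 4)*(c^2 + c) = c*(c - 4)*(c + 1)*(c + 4)*(c)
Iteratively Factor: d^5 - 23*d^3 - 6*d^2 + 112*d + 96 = (d + 2)*(d^4 - 2*d^3 - 19*d^2 + 32*d + 48) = (d + 1)*(d + 2)*(d^3 - 3*d^2 - 16*d + 48) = (d - 3)*(d + 1)*(d + 2)*(d^2 - 16) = (d - 4)*(d - 3)*(d + 1)*(d + 2)*(d + 4)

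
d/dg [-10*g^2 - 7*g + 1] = -20*g - 7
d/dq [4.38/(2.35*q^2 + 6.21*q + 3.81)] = (-20.586*q - 27.1998)/(2.35*q^2 + 6.21*q + 3.81)^2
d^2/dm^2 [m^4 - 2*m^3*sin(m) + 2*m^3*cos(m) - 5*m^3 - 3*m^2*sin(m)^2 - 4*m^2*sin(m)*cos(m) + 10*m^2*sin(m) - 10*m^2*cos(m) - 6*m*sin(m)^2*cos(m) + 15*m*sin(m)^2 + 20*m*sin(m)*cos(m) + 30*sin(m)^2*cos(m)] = -2*sqrt(2)*m^3*cos(m + pi/4) - 22*m^2*sin(m) + 8*m^2*sin(2*m) - 2*m^2*cos(m) - 6*m^2*cos(2*m) + 12*m^2 + 28*m*sin(m) - 52*m*sin(2*m) + 107*m*cos(m)/2 + 14*m*cos(2*m) - 27*m*cos(3*m)/2 - 30*m + 23*sin(m) + 26*sin(2*m) - 9*sin(3*m) - 55*cos(m)/2 + 43*cos(2*m) + 135*cos(3*m)/2 - 3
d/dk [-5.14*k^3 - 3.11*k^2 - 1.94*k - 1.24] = -15.42*k^2 - 6.22*k - 1.94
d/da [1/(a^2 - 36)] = -2*a/(a^2 - 36)^2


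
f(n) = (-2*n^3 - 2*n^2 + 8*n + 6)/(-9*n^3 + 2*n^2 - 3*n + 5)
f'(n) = (-6*n^2 - 4*n + 8)/(-9*n^3 + 2*n^2 - 3*n + 5) + (27*n^2 - 4*n + 3)*(-2*n^3 - 2*n^2 + 8*n + 6)/(-9*n^3 + 2*n^2 - 3*n + 5)^2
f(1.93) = 0.01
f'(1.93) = 0.37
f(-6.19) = 0.16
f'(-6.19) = -0.01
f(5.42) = 0.24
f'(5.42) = 0.00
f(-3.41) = 0.09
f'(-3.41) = -0.05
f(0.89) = -4.17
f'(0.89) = 35.83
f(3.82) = 0.22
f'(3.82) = 0.02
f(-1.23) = -0.11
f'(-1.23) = -0.05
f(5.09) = 0.23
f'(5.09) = 0.01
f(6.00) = 0.24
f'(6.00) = 0.00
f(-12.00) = 0.19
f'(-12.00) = 0.00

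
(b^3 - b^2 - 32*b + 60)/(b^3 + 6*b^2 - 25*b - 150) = (b - 2)/(b + 5)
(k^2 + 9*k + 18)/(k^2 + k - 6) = (k + 6)/(k - 2)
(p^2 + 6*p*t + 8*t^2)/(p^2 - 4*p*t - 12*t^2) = (p + 4*t)/(p - 6*t)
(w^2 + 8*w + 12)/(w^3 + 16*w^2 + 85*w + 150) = (w + 2)/(w^2 + 10*w + 25)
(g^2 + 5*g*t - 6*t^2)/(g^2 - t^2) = (g + 6*t)/(g + t)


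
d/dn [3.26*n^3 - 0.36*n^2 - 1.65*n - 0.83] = 9.78*n^2 - 0.72*n - 1.65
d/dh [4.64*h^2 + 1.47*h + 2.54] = 9.28*h + 1.47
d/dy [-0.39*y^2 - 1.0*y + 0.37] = -0.78*y - 1.0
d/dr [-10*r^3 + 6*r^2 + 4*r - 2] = -30*r^2 + 12*r + 4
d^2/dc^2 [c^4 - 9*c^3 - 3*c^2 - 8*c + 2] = 12*c^2 - 54*c - 6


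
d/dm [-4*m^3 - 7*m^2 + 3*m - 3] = -12*m^2 - 14*m + 3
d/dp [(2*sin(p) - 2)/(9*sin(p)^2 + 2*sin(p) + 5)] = 2*(-9*sin(p)^2 + 18*sin(p) + 7)*cos(p)/(9*sin(p)^2 + 2*sin(p) + 5)^2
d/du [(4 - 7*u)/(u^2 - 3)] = (7*u^2 - 8*u + 21)/(u^4 - 6*u^2 + 9)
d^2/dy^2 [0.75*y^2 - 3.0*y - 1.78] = 1.50000000000000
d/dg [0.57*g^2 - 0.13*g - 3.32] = 1.14*g - 0.13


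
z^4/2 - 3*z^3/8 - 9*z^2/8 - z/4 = z*(z/2 + 1/2)*(z - 2)*(z + 1/4)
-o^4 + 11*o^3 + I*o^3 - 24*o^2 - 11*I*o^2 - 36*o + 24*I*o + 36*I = (o - 6)^2*(I*o + 1)*(I*o + I)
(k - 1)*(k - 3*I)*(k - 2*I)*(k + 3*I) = k^4 - k^3 - 2*I*k^3 + 9*k^2 + 2*I*k^2 - 9*k - 18*I*k + 18*I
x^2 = x^2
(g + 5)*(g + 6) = g^2 + 11*g + 30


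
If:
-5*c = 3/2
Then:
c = -3/10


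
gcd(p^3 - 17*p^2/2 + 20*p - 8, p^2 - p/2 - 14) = p - 4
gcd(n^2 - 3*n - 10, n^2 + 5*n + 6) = n + 2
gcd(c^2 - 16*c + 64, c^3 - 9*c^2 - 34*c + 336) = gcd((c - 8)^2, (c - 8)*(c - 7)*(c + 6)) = c - 8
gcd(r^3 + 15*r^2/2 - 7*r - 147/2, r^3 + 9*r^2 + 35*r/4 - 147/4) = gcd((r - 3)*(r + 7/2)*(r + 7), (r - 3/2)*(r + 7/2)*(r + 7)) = r^2 + 21*r/2 + 49/2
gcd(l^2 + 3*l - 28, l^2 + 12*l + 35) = l + 7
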